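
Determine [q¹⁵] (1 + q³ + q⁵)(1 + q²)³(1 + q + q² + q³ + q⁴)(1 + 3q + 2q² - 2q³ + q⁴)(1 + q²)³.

377

(1 + q³ + q⁵) has coefficients 1,0,0,1,0,1 for degrees 0…5.
(1 + q²)³ has coefficients 1,0,3,0,3,0,1,0,0,0,0,0,0,0,0,0 for degrees 0…15.
Multiplying by (1 + q + q² + q³ + q⁴) gives running coefficients 1,1,4,4,7,6,7,4,4,1,1,0,0,0,0,0 for degrees 0…15.
Multiplying by (1 + 3q + 2q² - 2q³ + q⁴) gives running coefficients 1,4,9,16,26,28,35,27,25,13,11,1,4,-1,1,0 for degrees 0…15.
Finally multiplying by (1 + q²)³, the product of all factors after the first has coefficients 1,4,12,28,56,88,141,163,217,194,217,149,147,68,71,13 for degrees 0…15.
[q¹⁵] = 1·13 + 1·147 + 1·217 = 377.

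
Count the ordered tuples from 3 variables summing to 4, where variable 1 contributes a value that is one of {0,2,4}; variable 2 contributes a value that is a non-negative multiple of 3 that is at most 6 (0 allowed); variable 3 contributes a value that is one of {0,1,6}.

The generating function for the choices is (1 + z² + z⁴)·(1 + z³ + z⁶)·(1 + z + z⁶); the count is [z⁴].
(1 + z² + z⁴) has coefficients 1,0,1,0,1 for degrees 0…4.
(1 + z³ + z⁶) has coefficients 1,0,0,1,0 for degrees 0…4.
Finally multiplying by (1 + z + z⁶), the product of all factors after the first has coefficients 1,1,0,1,1 for degrees 0…4.
[z⁴] = 1·1 + 1·0 + 1·1 = 2.

2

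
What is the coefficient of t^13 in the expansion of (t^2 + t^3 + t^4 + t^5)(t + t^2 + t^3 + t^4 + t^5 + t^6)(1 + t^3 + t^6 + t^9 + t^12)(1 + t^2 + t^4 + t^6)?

(t^2 + t^3 + t^4 + t^5) has coefficients 0,0,1,1,1,1 for degrees 0…5.
(t + t^2 + t^3 + t^4 + t^5 + t^6) has coefficients 0,1,1,1,1,1,1,0,0,0,0,0,0,0 for degrees 0…13.
Multiplying by (1 + t^3 + t^6 + t^9 + t^12) gives running coefficients 0,1,1,1,2,2,2,2,2,2,2,2,2,2 for degrees 0…13.
Finally multiplying by (1 + t^2 + t^4 + t^6), the product of all factors after the first has coefficients 0,1,1,2,3,4,5,6,7,7,8,8,8,8 for degrees 0…13.
[t^13] = 1·8 + 1·8 + 1·7 + 1·7 = 30.

30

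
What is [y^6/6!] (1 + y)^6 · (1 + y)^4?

The EGF product rule gives c_6 = Σ_{k_1+k_2=6} C(6; k_1,k_2) · ∏ g_i(k_i), where (1+y)^6 gives the falling factorial (6)_k; (1+y)^4 gives the falling factorial (4)_k.
g_1(k) for k = 0…6: 1, 6, 30, 120, 360, 720, 720.
g_2(k) for k = 0…6: 1, 4, 12, 24, 24, 0, 0.
c_6 = Σ_k C(6,k)·g_1(k)·g_2(6−k) = 15·30·24 + 20·120·24 + 15·360·12 + 6·720·4 + 1·720·1 = 10800 + 57600 + 64800 + 17280 + 720 = 151200.

151200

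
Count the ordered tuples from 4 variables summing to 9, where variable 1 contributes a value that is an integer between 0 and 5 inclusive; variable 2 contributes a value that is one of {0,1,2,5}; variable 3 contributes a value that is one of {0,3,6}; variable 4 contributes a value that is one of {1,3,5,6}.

24

The generating function for the choices is (1 + q + q² + q³ + q⁴ + q⁵)·(1 + q + q² + q⁵)·(1 + q³ + q⁶)·(q + q³ + q⁵ + q⁶); the count is [q⁹].
(1 + q + q² + q³ + q⁴ + q⁵) has coefficients 1,1,1,1,1,1 for degrees 0…5.
(1 + q + q² + q⁵) has coefficients 1,1,1,0,0,1,0,0,0,0 for degrees 0…9.
Multiplying by (1 + q³ + q⁶) gives running coefficients 1,1,1,1,1,2,1,1,2,0 for degrees 0…9.
Finally multiplying by (q + q³ + q⁵ + q⁶), the product of all factors after the first has coefficients 0,1,1,2,2,3,5,4,5,5 for degrees 0…9.
[q⁹] = 1·5 + 1·5 + 1·4 + 1·5 + 1·3 + 1·2 = 24.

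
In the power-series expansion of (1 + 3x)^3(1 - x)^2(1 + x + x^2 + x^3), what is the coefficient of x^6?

(1 + 3x)^3 has coefficients 1,9,27,27 for degrees 0…3.
(1 - x)^2 has coefficients 1,-2,1,0,0,0,0 for degrees 0…6.
Finally multiplying by (1 + x + x^2 + x^3), the product of all factors after the first has coefficients 1,-1,0,0,-1,1,0 for degrees 0…6.
[x^6] = 1·0 + 9·1 + 27·(-1) + 27·0 = -18.

-18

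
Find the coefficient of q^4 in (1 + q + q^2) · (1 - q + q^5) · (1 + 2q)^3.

(1 + q + q^2) has coefficients 1,1,1 for degrees 0…2.
(1 - q + q^5) has coefficients 1,-1,0,0,0 for degrees 0…4.
Finally multiplying by (1 + 2q)^3, the product of all factors after the first has coefficients 1,5,6,-4,-8 for degrees 0…4.
[q^4] = 1·(-8) + 1·(-4) + 1·6 = -6.

-6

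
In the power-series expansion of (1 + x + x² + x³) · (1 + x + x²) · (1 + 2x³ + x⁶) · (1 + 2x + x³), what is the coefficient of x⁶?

26

(1 + x + x² + x³) has coefficients 1,1,1,1 for degrees 0…3.
(1 + x + x²) has coefficients 1,1,1,0,0,0,0 for degrees 0…6.
Multiplying by (1 + 2x³ + x⁶) gives running coefficients 1,1,1,2,2,2,1 for degrees 0…6.
Finally multiplying by (1 + 2x + x³), the product of all factors after the first has coefficients 1,3,3,5,7,7,7 for degrees 0…6.
[x⁶] = 1·7 + 1·7 + 1·7 + 1·5 = 26.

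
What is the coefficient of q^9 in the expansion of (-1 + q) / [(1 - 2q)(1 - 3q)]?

Partial fractions give a closed form: a_n = (1)·2^n + (-2)·3^n.
At n = 9: a_9 = -38854.

-38854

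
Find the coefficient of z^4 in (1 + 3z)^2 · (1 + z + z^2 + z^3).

15

(1 + 3z)^2 has coefficients 1,6,9 for degrees 0…2.
(1 + z + z^2 + z^3) has coefficients 1,1,1,1,0 for degrees 0…4.
[z^4] = 1·0 + 6·1 + 9·1 = 15.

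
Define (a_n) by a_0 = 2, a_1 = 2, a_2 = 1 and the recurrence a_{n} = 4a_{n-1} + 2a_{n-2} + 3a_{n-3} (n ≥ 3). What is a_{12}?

The ordinary generating function has denominator 1 - 4z - 2z^2 - 3z^3.
Iterating the recurrence: a_0,…,a_{12} = 2, 2, 1, 14, 64, 287, 1318, 6038, 27649, 126626, 579916, 2655863, 12163162.

12163162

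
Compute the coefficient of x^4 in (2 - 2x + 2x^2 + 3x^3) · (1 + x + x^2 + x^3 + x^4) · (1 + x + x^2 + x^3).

12

(2 - 2x + 2x^2 + 3x^3) has coefficients 2,-2,2,3 for degrees 0…3.
(1 + x + x^2 + x^3 + x^4) has coefficients 1,1,1,1,1 for degrees 0…4.
Finally multiplying by (1 + x + x^2 + x^3), the product of all factors after the first has coefficients 1,2,3,4,4 for degrees 0…4.
[x^4] = 2·4 − 2·4 + 2·3 + 3·2 = 12.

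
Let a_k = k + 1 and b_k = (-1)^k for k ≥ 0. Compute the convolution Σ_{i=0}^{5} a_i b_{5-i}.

3

This is [x^5] in the product of the two ordinary generating functions.
Σ = 1·(-1) + 2·1 + 3·(-1) + 4·1 + 5·(-1) + 6·1 = 3.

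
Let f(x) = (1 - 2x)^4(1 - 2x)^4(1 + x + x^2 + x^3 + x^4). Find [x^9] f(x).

-768

(1 - 2x)^4 has coefficients 1,-8,24,-32,16 for degrees 0…4.
(1 - 2x)^4 has coefficients 1,-8,24,-32,16,0,0,0,0,0 for degrees 0…9.
Finally multiplying by (1 + x + x^2 + x^3 + x^4), the product of all factors after the first has coefficients 1,-7,17,-15,1,0,8,-16,16,0 for degrees 0…9.
[x^9] = 1·0 − 8·16 + 24·(-16) − 32·8 + 16·0 = -768.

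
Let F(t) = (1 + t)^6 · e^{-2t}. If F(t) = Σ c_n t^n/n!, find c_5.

The EGF product rule gives c_5 = Σ_{k_1+k_2=5} C(5; k_1,k_2) · ∏ g_i(k_i), where (1+t)^6 gives the falling factorial (6)_k; e^{-2t} gives (-2)^k.
g_1(k) for k = 0…5: 1, 6, 30, 120, 360, 720.
g_2(k) for k = 0…5: 1, -2, 4, -8, 16, -32.
c_5 = Σ_k C(5,k)·g_1(k)·g_2(5−k) = 1·1·(-32) + 5·6·16 + 10·30·(-8) + 10·120·4 + 5·360·(-2) + 1·720·1 = −32 + 480 − 2400 + 4800 − 3600 + 720 = -32.

-32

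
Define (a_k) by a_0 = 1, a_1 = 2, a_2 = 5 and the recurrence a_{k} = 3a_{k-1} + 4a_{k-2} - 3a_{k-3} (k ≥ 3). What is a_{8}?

The ordinary generating function has denominator 1 - 3q - 4q^2 + 3q^3.
Iterating the recurrence: a_0,…,a_{8} = 1, 2, 5, 20, 74, 287, 1097, 4217, 16178.

16178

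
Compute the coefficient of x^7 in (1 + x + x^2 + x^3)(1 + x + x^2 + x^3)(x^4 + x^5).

(1 + x + x^2 + x^3) has coefficients 1,1,1,1 for degrees 0…3.
(1 + x + x^2 + x^3) has coefficients 1,1,1,1,0,0,0,0 for degrees 0…7.
Finally multiplying by (x^4 + x^5), the product of all factors after the first has coefficients 0,0,0,0,1,2,2,2 for degrees 0…7.
[x^7] = 1·2 + 1·2 + 1·2 + 1·1 = 7.

7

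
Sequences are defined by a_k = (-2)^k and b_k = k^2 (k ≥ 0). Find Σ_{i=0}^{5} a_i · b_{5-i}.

13

This is [x^5] in the product of the two ordinary generating functions.
Σ = 1·25 − 2·16 + 4·9 − 8·4 + 16·1 − 32·0 = 13.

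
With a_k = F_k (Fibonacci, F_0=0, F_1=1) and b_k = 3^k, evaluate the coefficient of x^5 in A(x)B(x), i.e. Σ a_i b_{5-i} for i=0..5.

Write out a_i and b_{5-i} for i = 0,…,5 and sum the products.
Σ = 0·243 + 1·81 + 1·27 + 2·9 + 3·3 + 5·1 = 140.

140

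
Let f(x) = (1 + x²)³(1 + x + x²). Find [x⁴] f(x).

(1 + x²)³ has coefficients 1,0,3,0,3 for degrees 0…4.
(1 + x + x²) has coefficients 1,1,1,0,0 for degrees 0…4.
[x⁴] = 1·0 + 3·1 + 3·1 = 6.

6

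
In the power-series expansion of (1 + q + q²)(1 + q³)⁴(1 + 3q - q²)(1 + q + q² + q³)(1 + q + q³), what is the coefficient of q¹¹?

184

(1 + q + q²) has coefficients 1,1,1 for degrees 0…2.
(1 + q³)⁴ has coefficients 1,0,0,4,0,0,6,0,0,4,0,0 for degrees 0…11.
Multiplying by (1 + 3q - q²) gives running coefficients 1,3,-1,4,12,-4,6,18,-6,4,12,-4 for degrees 0…11.
Multiplying by (1 + q + q² + q³) gives running coefficients 1,4,3,7,18,11,18,32,14,22,28,6 for degrees 0…11.
Finally multiplying by (1 + q + q³), the product of all factors after the first has coefficients 1,5,7,11,29,32,36,68,57,54,82,48 for degrees 0…11.
[q¹¹] = 1·48 + 1·82 + 1·54 = 184.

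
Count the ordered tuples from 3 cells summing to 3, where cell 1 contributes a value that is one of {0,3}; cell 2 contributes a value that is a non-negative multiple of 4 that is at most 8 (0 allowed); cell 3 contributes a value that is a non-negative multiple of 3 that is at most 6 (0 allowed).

2

The generating function for the choices is (1 + q³)·(1 + q⁴ + q⁸)·(1 + q³ + q⁶); the count is [q³].
(1 + q³) has coefficients 1,0,0,1 for degrees 0…3.
(1 + q⁴ + q⁸) has coefficients 1,0,0,0 for degrees 0…3.
Finally multiplying by (1 + q³ + q⁶), the product of all factors after the first has coefficients 1,0,0,1 for degrees 0…3.
[q³] = 1·1 + 1·1 = 2.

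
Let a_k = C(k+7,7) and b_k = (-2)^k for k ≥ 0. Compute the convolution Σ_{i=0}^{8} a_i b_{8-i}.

The convolution is the x^8 coefficient of A(x)B(x).
Σ = 1·256 + 8·(-128) + 36·64 + 120·(-32) + 330·16 + 792·(-8) + 1716·4 + 3432·(-2) + 6435·1 = 3075.

3075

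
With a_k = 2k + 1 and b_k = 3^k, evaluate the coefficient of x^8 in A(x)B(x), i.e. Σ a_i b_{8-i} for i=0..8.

This is [x^8] in the product of the two ordinary generating functions.
Σ = 1·6561 + 3·2187 + 5·729 + 7·243 + 9·81 + 11·27 + 13·9 + 15·3 + 17·1 = 19673.

19673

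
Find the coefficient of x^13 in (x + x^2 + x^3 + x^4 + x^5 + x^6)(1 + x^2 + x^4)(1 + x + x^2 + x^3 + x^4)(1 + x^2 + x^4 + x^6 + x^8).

(x + x^2 + x^3 + x^4 + x^5 + x^6) has coefficients 0,1,1,1,1,1,1 for degrees 0…6.
(1 + x^2 + x^4) has coefficients 1,0,1,0,1,0,0,0,0,0,0,0,0,0 for degrees 0…13.
Multiplying by (1 + x + x^2 + x^3 + x^4) gives running coefficients 1,1,2,2,3,2,2,1,1,0,0,0,0,0 for degrees 0…13.
Finally multiplying by (1 + x^2 + x^4 + x^6 + x^8), the product of all factors after the first has coefficients 1,1,3,3,6,5,8,6,9,6,8,5,6,3 for degrees 0…13.
[x^13] = 1·6 + 1·5 + 1·8 + 1·6 + 1·9 + 1·6 = 40.

40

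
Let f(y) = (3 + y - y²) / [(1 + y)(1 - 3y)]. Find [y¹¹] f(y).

The denominator gives the recurrence a_n = 2a_(n−1) + 3a_(n−2) for n ≥ 3; the numerator fixes a_0 = 3, a_1 = 7, a_2 = 22.
Iterating: 3, 7, 22, 65, 196, 587, 1762, 5285, 15856, 47567, 142702, 428105, so a_11 = 428105.

428105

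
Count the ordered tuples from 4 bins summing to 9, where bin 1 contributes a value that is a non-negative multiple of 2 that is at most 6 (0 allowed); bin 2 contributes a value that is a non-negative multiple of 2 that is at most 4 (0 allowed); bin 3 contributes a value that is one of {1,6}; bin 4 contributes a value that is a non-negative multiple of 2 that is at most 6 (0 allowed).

The generating function for the choices is (1 + z² + z⁴ + z⁶)·(1 + z² + z⁴)·(z + z⁶)·(1 + z² + z⁴ + z⁶); the count is [z⁹].
(1 + z² + z⁴ + z⁶) has coefficients 1,0,1,0,1,0,1 for degrees 0…6.
(1 + z² + z⁴) has coefficients 1,0,1,0,1,0,0,0,0,0 for degrees 0…9.
Multiplying by (z + z⁶) gives running coefficients 0,1,0,1,0,1,1,0,1,0 for degrees 0…9.
Finally multiplying by (1 + z² + z⁴ + z⁶), the product of all factors after the first has coefficients 0,1,0,2,0,3,1,3,2,2 for degrees 0…9.
[z⁹] = 1·2 + 1·3 + 1·3 + 1·2 = 10.

10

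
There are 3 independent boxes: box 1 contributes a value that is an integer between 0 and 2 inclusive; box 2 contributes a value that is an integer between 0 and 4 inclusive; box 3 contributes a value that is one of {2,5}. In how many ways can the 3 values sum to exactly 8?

The generating function for the choices is (1 + t + t²)·(1 + t + t² + t³ + t⁴)·(t² + t⁵); the count is [t⁸].
(1 + t + t²) has coefficients 1,1,1 for degrees 0…2.
(1 + t + t² + t³ + t⁴) has coefficients 1,1,1,1,1,0,0,0,0 for degrees 0…8.
Finally multiplying by (t² + t⁵), the product of all factors after the first has coefficients 0,0,1,1,1,2,2,1,1 for degrees 0…8.
[t⁸] = 1·1 + 1·1 + 1·2 = 4.

4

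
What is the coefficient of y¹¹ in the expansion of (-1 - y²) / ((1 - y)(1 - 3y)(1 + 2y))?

-176464

Partial fractions give a closed form: a_n = (1/3)·1^n + (-1)·3^n + (-1/3)·(-2)^n.
At n = 11: a_11 = -176464.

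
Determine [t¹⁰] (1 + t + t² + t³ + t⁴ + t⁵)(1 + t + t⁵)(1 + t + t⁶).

4

(1 + t + t² + t³ + t⁴ + t⁵) has coefficients 1,1,1,1,1,1 for degrees 0…5.
(1 + t + t⁵) has coefficients 1,1,0,0,0,1,0,0,0,0,0 for degrees 0…10.
Finally multiplying by (1 + t + t⁶), the product of all factors after the first has coefficients 1,2,1,0,0,1,2,1,0,0,0 for degrees 0…10.
[t¹⁰] = 1·0 + 1·0 + 1·0 + 1·1 + 1·2 + 1·1 = 4.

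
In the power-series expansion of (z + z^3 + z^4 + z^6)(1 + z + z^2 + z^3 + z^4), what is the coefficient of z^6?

3

(z + z^3 + z^4 + z^6) has coefficients 0,1,0,1,1,0,1 for degrees 0…6.
(1 + z + z^2 + z^3 + z^4) has coefficients 1,1,1,1,1,0,0 for degrees 0…6.
[z^6] = 1·0 + 1·1 + 1·1 + 1·1 = 3.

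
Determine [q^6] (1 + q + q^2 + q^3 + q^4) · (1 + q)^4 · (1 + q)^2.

57

(1 + q + q^2 + q^3 + q^4) has coefficients 1,1,1,1,1 for degrees 0…4.
(1 + q)^4 has coefficients 1,4,6,4,1,0,0 for degrees 0…6.
Finally multiplying by (1 + q)^2, the product of all factors after the first has coefficients 1,6,15,20,15,6,1 for degrees 0…6.
[q^6] = 1·1 + 1·6 + 1·15 + 1·20 + 1·15 = 57.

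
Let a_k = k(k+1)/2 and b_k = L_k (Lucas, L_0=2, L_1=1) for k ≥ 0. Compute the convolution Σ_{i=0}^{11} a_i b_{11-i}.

The convolution is the x^11 coefficient of A(x)B(x).
Σ = 0·199 + 1·123 + 3·76 + 6·47 + 10·29 + 15·18 + 21·11 + 28·7 + 36·4 + 45·3 + 55·1 + 66·2 = 2086.

2086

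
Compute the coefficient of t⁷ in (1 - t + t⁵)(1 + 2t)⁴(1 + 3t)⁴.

-1770

(1 - t + t⁵) has coefficients 1,-1,0,0,0,1 for degrees 0…5.
(1 + 2t)⁴ has coefficients 1,8,24,32,16,0,0,0 for degrees 0…7.
Finally multiplying by (1 + 3t)⁴, the product of all factors after the first has coefficients 1,20,174,860,2641,5160,6264,4320 for degrees 0…7.
[t⁷] = 1·4320 − 1·6264 + 1·174 = -1770.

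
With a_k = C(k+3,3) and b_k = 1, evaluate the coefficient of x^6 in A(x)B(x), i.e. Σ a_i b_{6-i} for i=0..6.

The convolution is the x^6 coefficient of A(x)B(x).
Σ = 1·1 + 4·1 + 10·1 + 20·1 + 35·1 + 56·1 + 84·1 = 210.

210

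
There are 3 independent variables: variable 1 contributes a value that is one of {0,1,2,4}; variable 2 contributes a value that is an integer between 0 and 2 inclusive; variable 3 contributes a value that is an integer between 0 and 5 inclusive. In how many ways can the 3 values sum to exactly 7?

The generating function for the choices is (1 + q + q^2 + q^4)·(1 + q + q^2)·(1 + q + q^2 + q^3 + q^4 + q^5); the count is [q^7].
(1 + q + q^2 + q^4) has coefficients 1,1,1,0,1 for degrees 0…4.
(1 + q + q^2) has coefficients 1,1,1,0,0,0,0,0 for degrees 0…7.
Finally multiplying by (1 + q + q^2 + q^3 + q^4 + q^5), the product of all factors after the first has coefficients 1,2,3,3,3,3,2,1 for degrees 0…7.
[q^7] = 1·1 + 1·2 + 1·3 + 1·3 = 9.

9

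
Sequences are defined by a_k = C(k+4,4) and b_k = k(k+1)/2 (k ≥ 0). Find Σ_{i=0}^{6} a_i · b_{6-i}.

792

This is [x^6] in the product of the two ordinary generating functions.
Σ = 1·21 + 5·15 + 15·10 + 35·6 + 70·3 + 126·1 + 210·0 = 792.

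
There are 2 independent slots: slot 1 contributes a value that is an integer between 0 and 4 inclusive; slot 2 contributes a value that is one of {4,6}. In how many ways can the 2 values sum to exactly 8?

2

The generating function for the choices is (1 + y + y^2 + y^3 + y^4)·(y^4 + y^6); the count is [y^8].
(1 + y + y^2 + y^3 + y^4) has coefficients 1,1,1,1,1 for degrees 0…4.
(y^4 + y^6) has coefficients 0,0,0,0,1,0,1,0,0 for degrees 0…8.
[y^8] = 1·0 + 1·0 + 1·1 + 1·0 + 1·1 = 2.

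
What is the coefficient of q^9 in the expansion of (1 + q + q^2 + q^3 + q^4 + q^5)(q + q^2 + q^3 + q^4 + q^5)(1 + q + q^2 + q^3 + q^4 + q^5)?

23

(1 + q + q^2 + q^3 + q^4 + q^5) has coefficients 1,1,1,1,1,1 for degrees 0…5.
(q + q^2 + q^3 + q^4 + q^5) has coefficients 0,1,1,1,1,1,0,0,0,0 for degrees 0…9.
Finally multiplying by (1 + q + q^2 + q^3 + q^4 + q^5), the product of all factors after the first has coefficients 0,1,2,3,4,5,5,4,3,2 for degrees 0…9.
[q^9] = 1·2 + 1·3 + 1·4 + 1·5 + 1·5 + 1·4 = 23.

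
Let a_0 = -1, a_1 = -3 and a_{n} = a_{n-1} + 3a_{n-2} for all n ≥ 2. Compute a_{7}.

-411

The ordinary generating function has denominator 1 - y - 3y^2.
Iterating the recurrence: a_0,…,a_{7} = -1, -3, -6, -15, -33, -78, -177, -411.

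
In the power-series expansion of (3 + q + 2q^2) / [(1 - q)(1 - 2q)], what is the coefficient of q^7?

1018

The denominator gives the recurrence a_n = 3a_(n−1) − 2a_(n−2) for n ≥ 3; the numerator fixes a_0 = 3, a_1 = 10, a_2 = 26.
Iterating: 3, 10, 26, 58, 122, 250, 506, 1018, so a_7 = 1018.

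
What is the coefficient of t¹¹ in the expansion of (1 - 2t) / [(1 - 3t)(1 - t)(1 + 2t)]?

52052

The denominator gives the recurrence a_n = 2a_(n−1) + 5a_(n−2) − 6a_(n−3) for n ≥ 3; the numerator fixes a_0 = 1, a_1 = 0, a_2 = 5.
Iterating: 1, 0, 5, 4, 33, 56, 253, 588, 2105, 5632, 18261, 52052, so a_11 = 52052.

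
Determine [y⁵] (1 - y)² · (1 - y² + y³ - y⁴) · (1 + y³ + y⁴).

1

(1 - y)² has coefficients 1,-2,1 for degrees 0…2.
(1 - y² + y³ - y⁴) has coefficients 1,0,-1,1,-1,0 for degrees 0…5.
Finally multiplying by (1 + y³ + y⁴), the product of all factors after the first has coefficients 1,0,-1,2,0,-1 for degrees 0…5.
[y⁵] = 1·(-1) − 2·0 + 1·2 = 1.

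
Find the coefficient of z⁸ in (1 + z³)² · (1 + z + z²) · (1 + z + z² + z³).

(1 + z³)² has coefficients 1,0,0,2,0,0,1 for degrees 0…6.
(1 + z + z²) has coefficients 1,1,1,0,0,0,0,0,0 for degrees 0…8.
Finally multiplying by (1 + z + z² + z³), the product of all factors after the first has coefficients 1,2,3,3,2,1,0,0,0 for degrees 0…8.
[z⁸] = 1·0 + 2·1 + 1·3 = 5.

5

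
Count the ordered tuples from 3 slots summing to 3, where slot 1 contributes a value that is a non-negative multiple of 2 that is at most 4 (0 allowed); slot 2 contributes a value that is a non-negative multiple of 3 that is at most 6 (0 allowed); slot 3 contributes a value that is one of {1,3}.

2

The generating function for the choices is (1 + z^2 + z^4)·(1 + z^3 + z^6)·(z + z^3); the count is [z^3].
(1 + z^2 + z^4) has coefficients 1,0,1,0 for degrees 0…3.
(1 + z^3 + z^6) has coefficients 1,0,0,1 for degrees 0…3.
Finally multiplying by (z + z^3), the product of all factors after the first has coefficients 0,1,0,1 for degrees 0…3.
[z^3] = 1·1 + 1·1 = 2.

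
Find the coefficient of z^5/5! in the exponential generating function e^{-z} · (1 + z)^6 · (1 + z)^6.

47579

The EGF product rule gives c_5 = Σ_{k_1+k_2+k_3=5} C(5; k_1,k_2,k_3) · ∏ g_i(k_i), where e^{-z} gives (-1)^k; (1+z)^6 gives the falling factorial (6)_k; (1+z)^6 gives the falling factorial (6)_k.
g_1(k) for k = 0…5: 1, -1, 1, -1, 1, -1.
g_2(k) for k = 0…5: 1, 6, 30, 120, 360, 720.
g_3(k) for k = 0…5: 1, 6, 30, 120, 360, 720.
First combine the last two factors: h(k) = Σ_j C(k,j)·g_2(j)·g_3(k−j) for k = 0…5: 1, 12, 132, 1320, 11880, 95040.
c_5 = Σ_k C(5,k)·g_1(k)·h(5−k) = 1·1·95040 + 5·(-1)·11880 + 10·1·1320 + 10·(-1)·132 + 5·1·12 + 1·(-1)·1 = 95040 − 59400 + 13200 − 1320 + 60 − 1 = 47579.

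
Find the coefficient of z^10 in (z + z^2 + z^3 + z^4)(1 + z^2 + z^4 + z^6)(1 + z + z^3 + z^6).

(z + z^2 + z^3 + z^4) has coefficients 0,1,1,1,1 for degrees 0…4.
(1 + z^2 + z^4 + z^6) has coefficients 1,0,1,0,1,0,1,0,0,0,0 for degrees 0…10.
Finally multiplying by (1 + z + z^3 + z^6), the product of all factors after the first has coefficients 1,1,1,2,1,2,2,2,1,1,1 for degrees 0…10.
[z^10] = 1·1 + 1·1 + 1·2 + 1·2 = 6.

6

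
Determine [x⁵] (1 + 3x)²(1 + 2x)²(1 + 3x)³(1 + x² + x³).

(1 + 3x)² has coefficients 1,6,9 for degrees 0…2.
(1 + 2x)² has coefficients 1,4,4,0,0,0 for degrees 0…5.
Multiplying by (1 + 3x)³ gives running coefficients 1,13,67,171,216,108 for degrees 0…5.
Finally multiplying by (1 + x² + x³), the product of all factors after the first has coefficients 1,13,68,185,296,346 for degrees 0…5.
[x⁵] = 1·346 + 6·296 + 9·185 = 3787.

3787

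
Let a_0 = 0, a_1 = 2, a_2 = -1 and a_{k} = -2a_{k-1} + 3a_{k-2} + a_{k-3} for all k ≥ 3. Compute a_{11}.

33443

The ordinary generating function has denominator 1 + 2y - 3y^2 - y^3.
Iterating the recurrence: a_0,…,a_{11} = 0, 2, -1, 8, -17, 57, -157, 468, -1350, 3947, -11476, 33443.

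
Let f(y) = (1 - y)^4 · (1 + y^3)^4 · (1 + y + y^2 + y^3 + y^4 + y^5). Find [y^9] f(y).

-5

(1 - y)^4 has coefficients 1,-4,6,-4,1 for degrees 0…4.
(1 + y^3)^4 has coefficients 1,0,0,4,0,0,6,0,0,4 for degrees 0…9.
Finally multiplying by (1 + y + y^2 + y^3 + y^4 + y^5), the product of all factors after the first has coefficients 1,1,1,5,5,5,10,10,10,10 for degrees 0…9.
[y^9] = 1·10 − 4·10 + 6·10 − 4·10 + 1·5 = -5.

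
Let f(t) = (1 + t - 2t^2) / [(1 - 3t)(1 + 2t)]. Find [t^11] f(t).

The denominator gives the recurrence a_n = a_(n−1) + 6a_(n−2) for n ≥ 3; the numerator fixes a_0 = 1, a_1 = 2, a_2 = 6.
Iterating: 1, 2, 6, 18, 54, 162, 486, 1458, 4374, 13122, 39366, 118098, so a_11 = 118098.

118098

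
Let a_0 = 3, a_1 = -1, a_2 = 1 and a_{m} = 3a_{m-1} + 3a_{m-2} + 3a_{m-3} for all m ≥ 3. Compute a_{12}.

The ordinary generating function has denominator 1 - 3y - 3y^2 - 3y^3.
Iterating the recurrence: a_0,…,a_{12} = 3, -1, 1, 9, 27, 111, 441, 1737, 6867, 27135, 107217, 423657, 1674027.

1674027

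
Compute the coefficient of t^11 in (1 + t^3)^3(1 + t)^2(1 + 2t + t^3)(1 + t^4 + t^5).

(1 + t^3)^3 has coefficients 1,0,0,3,0,0,3,0,0,1 for degrees 0…9.
(1 + t)^2 has coefficients 1,2,1,0,0,0,0,0,0,0,0,0 for degrees 0…11.
Multiplying by (1 + 2t + t^3) gives running coefficients 1,4,5,3,2,1,0,0,0,0,0,0 for degrees 0…11.
Finally multiplying by (1 + t^4 + t^5), the product of all factors after the first has coefficients 1,4,5,3,3,6,9,8,5,3,1,0 for degrees 0…11.
[t^11] = 1·0 + 3·5 + 3·6 + 1·5 = 38.

38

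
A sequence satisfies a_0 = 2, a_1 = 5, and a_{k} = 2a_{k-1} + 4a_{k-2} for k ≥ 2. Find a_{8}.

20096

The ordinary generating function has denominator 1 - 2y - 4y^2.
Iterating the recurrence: a_0,…,a_{8} = 2, 5, 18, 56, 184, 592, 1920, 6208, 20096.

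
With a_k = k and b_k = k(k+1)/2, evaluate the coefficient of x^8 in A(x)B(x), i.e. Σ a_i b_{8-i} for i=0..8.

210

Write out a_i and b_{8-i} for i = 0,…,8 and sum the products.
Σ = 0·36 + 1·28 + 2·21 + 3·15 + 4·10 + 5·6 + 6·3 + 7·1 + 8·0 = 210.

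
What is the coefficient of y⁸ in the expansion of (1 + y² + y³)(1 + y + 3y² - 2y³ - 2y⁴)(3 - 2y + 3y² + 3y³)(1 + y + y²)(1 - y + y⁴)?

(1 + y² + y³) has coefficients 1,0,1,1 for degrees 0…3.
(1 + y + 3y² - 2y³ - 2y⁴) has coefficients 1,1,3,-2,-2,0,0,0,0 for degrees 0…8.
Multiplying by (3 - 2y + 3y² + 3y³) gives running coefficients 3,1,10,-6,10,7,-12,-6,0 for degrees 0…8.
Multiplying by (1 + y + y²) gives running coefficients 3,4,14,5,14,11,5,-11,-18 for degrees 0…8.
Finally multiplying by (1 - y + y⁴), the product of all factors after the first has coefficients 3,1,10,-9,12,1,8,-11,7 for degrees 0…8.
[y⁸] = 1·7 + 1·8 + 1·1 = 16.

16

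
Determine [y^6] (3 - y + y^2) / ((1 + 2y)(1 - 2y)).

208

The denominator gives the recurrence a_n = 4a_(n−2) for n ≥ 3; the numerator fixes a_0 = 3, a_1 = -1, a_2 = 13.
Iterating: 3, -1, 13, -4, 52, -16, 208, so a_6 = 208.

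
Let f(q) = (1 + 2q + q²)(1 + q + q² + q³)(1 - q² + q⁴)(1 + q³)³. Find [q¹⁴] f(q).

9

(1 + 2q + q²) has coefficients 1,2,1 for degrees 0…2.
(1 + q + q² + q³) has coefficients 1,1,1,1,0,0,0,0,0,0,0,0,0,0,0 for degrees 0…14.
Multiplying by (1 - q² + q⁴) gives running coefficients 1,1,0,0,0,0,1,1,0,0,0,0,0,0,0 for degrees 0…14.
Finally multiplying by (1 + q³)³, the product of all factors after the first has coefficients 1,1,0,3,3,0,4,4,0,4,4,0,3,3,0 for degrees 0…14.
[q¹⁴] = 1·0 + 2·3 + 1·3 = 9.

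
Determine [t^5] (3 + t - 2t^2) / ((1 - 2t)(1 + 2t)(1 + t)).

-32

Partial fractions give a closed form: a_n = (1)·2^n + (2)·(-2)^n.
At n = 5: a_5 = -32.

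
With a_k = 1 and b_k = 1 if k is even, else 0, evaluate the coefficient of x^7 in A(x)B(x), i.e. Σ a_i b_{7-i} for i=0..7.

4

The convolution is the x^7 coefficient of A(x)B(x).
Σ = 1·0 + 1·1 + 1·0 + 1·1 + 1·0 + 1·1 + 1·0 + 1·1 = 4.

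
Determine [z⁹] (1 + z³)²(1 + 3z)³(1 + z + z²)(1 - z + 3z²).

(1 + z³)² has coefficients 1,0,0,2,0,0,1 for degrees 0…6.
(1 + 3z)³ has coefficients 1,9,27,27,0,0,0,0,0,0 for degrees 0…9.
Multiplying by (1 + z + z²) gives running coefficients 1,10,37,63,54,27,0,0,0,0 for degrees 0…9.
Finally multiplying by (1 - z + 3z²), the product of all factors after the first has coefficients 1,9,30,56,102,162,135,81,0,0 for degrees 0…9.
[z⁹] = 1·0 + 2·135 + 1·56 = 326.

326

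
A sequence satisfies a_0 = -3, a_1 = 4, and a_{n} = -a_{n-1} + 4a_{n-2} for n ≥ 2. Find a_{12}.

-168288

The ordinary generating function has denominator 1 + t - 4t^2.
Iterating the recurrence: a_0,…,a_{12} = -3, 4, -16, 32, -96, 224, -608, 1504, -3936, 9952, -25696, 65504, -168288.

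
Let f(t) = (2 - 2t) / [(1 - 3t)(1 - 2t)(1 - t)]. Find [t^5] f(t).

1330

Partial fractions give a closed form: a_n = (6)·3^n + (-4)·2^n.
At n = 5: a_5 = 1330.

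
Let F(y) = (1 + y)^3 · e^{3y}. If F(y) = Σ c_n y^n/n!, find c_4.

The EGF product rule gives c_4 = Σ_{k_1+k_2=4} C(4; k_1,k_2) · ∏ g_i(k_i), where (1+y)^3 gives the falling factorial (3)_k; e^{3y} gives (3)^k.
g_1(k) for k = 0…4: 1, 3, 6, 6, 0.
g_2(k) for k = 0…4: 1, 3, 9, 27, 81.
c_4 = Σ_k C(4,k)·g_1(k)·g_2(4−k) = 1·1·81 + 4·3·27 + 6·6·9 + 4·6·3 = 81 + 324 + 324 + 72 = 801.

801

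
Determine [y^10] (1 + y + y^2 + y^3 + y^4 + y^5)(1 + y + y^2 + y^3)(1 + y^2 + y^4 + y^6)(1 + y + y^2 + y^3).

(1 + y + y^2 + y^3 + y^4 + y^5) has coefficients 1,1,1,1,1,1 for degrees 0…5.
(1 + y + y^2 + y^3) has coefficients 1,1,1,1,0,0,0,0,0,0,0 for degrees 0…10.
Multiplying by (1 + y^2 + y^4 + y^6) gives running coefficients 1,1,2,2,2,2,2,2,1,1,0 for degrees 0…10.
Finally multiplying by (1 + y + y^2 + y^3), the product of all factors after the first has coefficients 1,2,4,6,7,8,8,8,7,6,4 for degrees 0…10.
[y^10] = 1·4 + 1·6 + 1·7 + 1·8 + 1·8 + 1·8 = 41.

41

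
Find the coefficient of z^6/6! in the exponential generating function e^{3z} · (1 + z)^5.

The EGF product rule gives c_6 = Σ_{k_1+k_2=6} C(6; k_1,k_2) · ∏ g_i(k_i), where e^{3z} gives (3)^k; (1+z)^5 gives the falling factorial (5)_k.
g_1(k) for k = 0…6: 1, 3, 9, 27, 81, 243, 729.
g_2(k) for k = 0…6: 1, 5, 20, 60, 120, 120, 0.
c_6 = Σ_k C(6,k)·g_1(k)·g_2(6−k) = 6·3·120 + 15·9·120 + 20·27·60 + 15·81·20 + 6·243·5 + 1·729·1 = 2160 + 16200 + 32400 + 24300 + 7290 + 729 = 83079.

83079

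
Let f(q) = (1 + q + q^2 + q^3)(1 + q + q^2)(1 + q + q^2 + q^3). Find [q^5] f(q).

9

(1 + q + q^2 + q^3) has coefficients 1,1,1,1 for degrees 0…3.
(1 + q + q^2) has coefficients 1,1,1,0,0,0 for degrees 0…5.
Finally multiplying by (1 + q + q^2 + q^3), the product of all factors after the first has coefficients 1,2,3,3,2,1 for degrees 0…5.
[q^5] = 1·1 + 1·2 + 1·3 + 1·3 = 9.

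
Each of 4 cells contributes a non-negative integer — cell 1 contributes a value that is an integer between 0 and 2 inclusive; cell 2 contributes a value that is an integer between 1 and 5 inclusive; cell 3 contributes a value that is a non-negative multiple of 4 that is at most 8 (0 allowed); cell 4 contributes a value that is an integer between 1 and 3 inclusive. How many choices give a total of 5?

8

The generating function for the choices is (1 + y + y^2)·(y + y^2 + y^3 + y^4 + y^5)·(1 + y^4 + y^8)·(y + y^2 + y^3); the count is [y^5].
(1 + y + y^2) has coefficients 1,1,1 for degrees 0…2.
(y + y^2 + y^3 + y^4 + y^5) has coefficients 0,1,1,1,1,1 for degrees 0…5.
Multiplying by (1 + y^4 + y^8) gives running coefficients 0,1,1,1,1,2 for degrees 0…5.
Finally multiplying by (y + y^2 + y^3), the product of all factors after the first has coefficients 0,0,1,2,3,3 for degrees 0…5.
[y^5] = 1·3 + 1·3 + 1·2 = 8.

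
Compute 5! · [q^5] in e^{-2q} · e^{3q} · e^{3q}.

1024

The EGF product rule gives c_5 = Σ_{k_1+k_2+k_3=5} C(5; k_1,k_2,k_3) · ∏ g_i(k_i), where e^{-2q} gives (-2)^k; e^{3q} gives (3)^k; e^{3q} gives (3)^k.
g_1(k) for k = 0…5: 1, -2, 4, -8, 16, -32.
g_2(k) for k = 0…5: 1, 3, 9, 27, 81, 243.
g_3(k) for k = 0…5: 1, 3, 9, 27, 81, 243.
First combine the last two factors: h(k) = Σ_j C(k,j)·g_2(j)·g_3(k−j) for k = 0…5: 1, 6, 36, 216, 1296, 7776.
c_5 = Σ_k C(5,k)·g_1(k)·h(5−k) = 1·1·7776 + 5·(-2)·1296 + 10·4·216 + 10·(-8)·36 + 5·16·6 + 1·(-32)·1 = 7776 − 12960 + 8640 − 2880 + 480 − 32 = 1024.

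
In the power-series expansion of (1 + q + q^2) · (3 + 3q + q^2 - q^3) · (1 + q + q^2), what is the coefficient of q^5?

2

(1 + q + q^2) has coefficients 1,1,1 for degrees 0…2.
(3 + 3q + q^2 - q^3) has coefficients 3,3,1,-1,0,0 for degrees 0…5.
Finally multiplying by (1 + q + q^2), the product of all factors after the first has coefficients 3,6,7,3,0,-1 for degrees 0…5.
[q^5] = 1·(-1) + 1·0 + 1·3 = 2.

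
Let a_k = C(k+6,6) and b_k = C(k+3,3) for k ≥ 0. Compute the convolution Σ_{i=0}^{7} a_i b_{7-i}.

Write out a_i and b_{7-i} for i = 0,…,7 and sum the products.
Σ = 1·120 + 7·84 + 28·56 + 84·35 + 210·20 + 462·10 + 924·4 + 1716·1 = 19448.

19448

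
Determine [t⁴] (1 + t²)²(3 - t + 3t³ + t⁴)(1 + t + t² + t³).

(1 + t²)² has coefficients 1,0,2,0,1 for degrees 0…4.
(3 - t + 3t³ + t⁴) has coefficients 3,-1,0,3,1 for degrees 0…4.
Finally multiplying by (1 + t + t² + t³), the product of all factors after the first has coefficients 3,2,2,5,3 for degrees 0…4.
[t⁴] = 1·3 + 2·2 + 1·3 = 10.

10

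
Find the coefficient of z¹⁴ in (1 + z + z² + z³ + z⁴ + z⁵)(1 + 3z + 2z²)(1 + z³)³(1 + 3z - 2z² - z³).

(1 + z + z² + z³ + z⁴ + z⁵) has coefficients 1,1,1,1,1,1 for degrees 0…5.
(1 + 3z + 2z²) has coefficients 1,3,2,0,0,0,0,0,0,0,0,0,0,0,0 for degrees 0…14.
Multiplying by (1 + z³)³ gives running coefficients 1,3,2,3,9,6,3,9,6,1,3,2,0,0,0 for degrees 0…14.
Finally multiplying by (1 + 3z - 2z² - z³), the product of all factors after the first has coefficients 1,6,9,2,11,25,0,-3,21,-2,-15,3,-1,-7,-2 for degrees 0…14.
[z¹⁴] = 1·(-2) + 1·(-7) + 1·(-1) + 1·3 + 1·(-15) + 1·(-2) = -24.

-24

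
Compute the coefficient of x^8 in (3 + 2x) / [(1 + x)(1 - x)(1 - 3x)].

27063

Partial fractions give a closed form: a_n = (1/8)·(-1)^n + (-5/4)·1^n + (33/8)·3^n.
At n = 8: a_8 = 27063.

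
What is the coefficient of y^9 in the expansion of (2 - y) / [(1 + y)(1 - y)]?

-1

Partial fractions give a closed form: a_n = (3/2)·(-1)^n + (1/2)·1^n.
At n = 9: a_9 = -1.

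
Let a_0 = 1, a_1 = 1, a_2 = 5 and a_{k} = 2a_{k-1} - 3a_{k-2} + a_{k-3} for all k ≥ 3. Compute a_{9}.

101

The ordinary generating function has denominator 1 - 2q + 3q^2 - q^3.
Iterating the recurrence: a_0,…,a_{9} = 1, 1, 5, 8, 2, -15, -28, -9, 51, 101.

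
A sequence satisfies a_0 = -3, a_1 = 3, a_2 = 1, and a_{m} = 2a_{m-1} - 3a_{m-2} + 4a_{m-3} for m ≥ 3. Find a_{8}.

The ordinary generating function has denominator 1 - 2x + 3x^2 - 4x^3.
Iterating the recurrence: a_0,…,a_{8} = -3, 3, 1, -19, -29, 3, 17, -91, -221.

-221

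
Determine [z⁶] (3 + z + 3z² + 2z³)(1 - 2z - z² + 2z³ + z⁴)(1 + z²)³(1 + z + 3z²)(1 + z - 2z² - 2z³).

-26

(3 + z + 3z² + 2z³) has coefficients 3,1,3,2 for degrees 0…3.
(1 - 2z - z² + 2z³ + z⁴) has coefficients 1,-2,-1,2,1,0,0 for degrees 0…6.
Multiplying by (1 + z²)³ gives running coefficients 1,-2,2,-4,1,0,1 for degrees 0…6.
Multiplying by (1 + z + 3z²) gives running coefficients 1,-1,3,-8,3,-11,4 for degrees 0…6.
Finally multiplying by (1 + z - 2z² - 2z³), the product of all factors after the first has coefficients 1,0,0,-5,-9,2,3 for degrees 0…6.
[z⁶] = 3·3 + 1·2 + 3·(-9) + 2·(-5) = -26.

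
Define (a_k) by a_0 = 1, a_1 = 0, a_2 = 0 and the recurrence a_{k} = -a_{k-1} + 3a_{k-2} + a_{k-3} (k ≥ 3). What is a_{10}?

The ordinary generating function has denominator 1 + y - 3y^2 - y^3.
Iterating the recurrence: a_0,…,a_{10} = 1, 0, 0, 1, -1, 4, -6, 17, -31, 76, -152.

-152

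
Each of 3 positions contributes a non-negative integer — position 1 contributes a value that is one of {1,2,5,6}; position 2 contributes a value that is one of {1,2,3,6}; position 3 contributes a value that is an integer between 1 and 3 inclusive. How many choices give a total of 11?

4

The generating function for the choices is (z + z² + z⁵ + z⁶)·(z + z² + z³ + z⁶)·(z + z² + z³); the count is [z¹¹].
(z + z² + z⁵ + z⁶) has coefficients 0,1,1,0,0,1,1 for degrees 0…6.
(z + z² + z³ + z⁶) has coefficients 0,1,1,1,0,0,1,0,0,0,0,0 for degrees 0…11.
Finally multiplying by (z + z² + z³), the product of all factors after the first has coefficients 0,0,1,2,3,2,1,1,1,1,0,0 for degrees 0…11.
[z¹¹] = 1·0 + 1·1 + 1·1 + 1·2 = 4.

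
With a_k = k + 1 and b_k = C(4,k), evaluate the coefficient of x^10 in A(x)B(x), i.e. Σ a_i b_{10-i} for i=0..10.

This is [x^10] in the product of the two ordinary generating functions.
Σ = 1·0 + 2·0 + 3·0 + 4·0 + 5·0 + 6·0 + 7·1 + 8·4 + 9·6 + 10·4 + 11·1 = 144.

144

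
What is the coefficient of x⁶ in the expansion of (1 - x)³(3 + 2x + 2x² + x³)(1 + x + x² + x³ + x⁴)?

4

(1 - x)³ has coefficients 1,-3,3,-1 for degrees 0…3.
(3 + 2x + 2x² + x³) has coefficients 3,2,2,1,0,0,0 for degrees 0…6.
Finally multiplying by (1 + x + x² + x³ + x⁴), the product of all factors after the first has coefficients 3,5,7,8,8,5,3 for degrees 0…6.
[x⁶] = 1·3 − 3·5 + 3·8 − 1·8 = 4.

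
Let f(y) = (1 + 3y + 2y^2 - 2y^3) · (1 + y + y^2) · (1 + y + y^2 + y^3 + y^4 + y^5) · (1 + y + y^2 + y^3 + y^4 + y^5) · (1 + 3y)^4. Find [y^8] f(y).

(1 + 3y + 2y^2 - 2y^3) has coefficients 1,3,2,-2 for degrees 0…3.
(1 + y + y^2) has coefficients 1,1,1,0,0,0,0,0,0 for degrees 0…8.
Multiplying by (1 + y + y^2 + y^3 + y^4 + y^5) gives running coefficients 1,2,3,3,3,3,2,1,0 for degrees 0…8.
Multiplying by (1 + y + y^2 + y^3 + y^4 + y^5) gives running coefficients 1,3,6,9,12,15,16,15,12 for degrees 0…8.
Finally multiplying by (1 + 3y)^4, the product of all factors after the first has coefficients 1,15,96,351,849,1536,2302,3042,3648 for degrees 0…8.
[y^8] = 1·3648 + 3·3042 + 2·2302 − 2·1536 = 14306.

14306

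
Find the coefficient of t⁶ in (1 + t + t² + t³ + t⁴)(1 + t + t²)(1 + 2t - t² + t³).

(1 + t + t² + t³ + t⁴) has coefficients 1,1,1,1,1 for degrees 0…4.
(1 + t + t²) has coefficients 1,1,1,0,0,0,0 for degrees 0…6.
Finally multiplying by (1 + 2t - t² + t³), the product of all factors after the first has coefficients 1,3,2,2,0,1,0 for degrees 0…6.
[t⁶] = 1·0 + 1·1 + 1·0 + 1·2 + 1·2 = 5.

5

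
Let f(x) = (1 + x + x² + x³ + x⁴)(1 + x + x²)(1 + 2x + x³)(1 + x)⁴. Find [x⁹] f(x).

(1 + x + x² + x³ + x⁴) has coefficients 1,1,1,1,1 for degrees 0…4.
(1 + x + x²) has coefficients 1,1,1,0,0,0,0,0,0,0 for degrees 0…9.
Multiplying by (1 + 2x + x³) gives running coefficients 1,3,3,3,1,1,0,0,0,0 for degrees 0…9.
Finally multiplying by (1 + x)⁴, the product of all factors after the first has coefficients 1,7,21,37,44,38,25,13,5,1 for degrees 0…9.
[x⁹] = 1·1 + 1·5 + 1·13 + 1·25 + 1·38 = 82.

82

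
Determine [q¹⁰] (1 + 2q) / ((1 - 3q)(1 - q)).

147621

Partial fractions give a closed form: a_n = (5/2)·3^n + (-3/2)·1^n.
At n = 10: a_10 = 147621.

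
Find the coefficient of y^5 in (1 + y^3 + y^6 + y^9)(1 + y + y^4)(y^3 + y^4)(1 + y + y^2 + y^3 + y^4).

4

(1 + y^3 + y^6 + y^9) has coefficients 1,0,0,1,0,0 for degrees 0…5.
(1 + y + y^4) has coefficients 1,1,0,0,1,0 for degrees 0…5.
Multiplying by (y^3 + y^4) gives running coefficients 0,0,0,1,2,1 for degrees 0…5.
Finally multiplying by (1 + y + y^2 + y^3 + y^4), the product of all factors after the first has coefficients 0,0,0,1,3,4 for degrees 0…5.
[y^5] = 1·4 + 1·0 = 4.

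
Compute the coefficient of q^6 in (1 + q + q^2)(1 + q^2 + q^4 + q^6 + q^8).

(1 + q + q^2) has coefficients 1,1,1 for degrees 0…2.
(1 + q^2 + q^4 + q^6 + q^8) has coefficients 1,0,1,0,1,0,1 for degrees 0…6.
[q^6] = 1·1 + 1·0 + 1·1 = 2.

2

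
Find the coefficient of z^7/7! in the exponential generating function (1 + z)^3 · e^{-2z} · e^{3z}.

The EGF product rule gives c_7 = Σ_{k_1+k_2+k_3=7} C(7; k_1,k_2,k_3) · ∏ g_i(k_i), where (1+z)^3 gives the falling factorial (3)_k; e^{-2z} gives (-2)^k; e^{3z} gives (3)^k.
g_1(k) for k = 0…7: 1, 3, 6, 6, 0, 0, 0, 0.
g_2(k) for k = 0…7: 1, -2, 4, -8, 16, -32, 64, -128.
g_3(k) for k = 0…7: 1, 3, 9, 27, 81, 243, 729, 2187.
First combine the last two factors: h(k) = Σ_j C(k,j)·g_2(j)·g_3(k−j) for k = 0…7: 1, 1, 1, 1, 1, 1, 1, 1.
c_7 = Σ_k C(7,k)·g_1(k)·h(7−k) = 1·1·1 + 7·3·1 + 21·6·1 + 35·6·1 = 1 + 21 + 126 + 210 = 358.

358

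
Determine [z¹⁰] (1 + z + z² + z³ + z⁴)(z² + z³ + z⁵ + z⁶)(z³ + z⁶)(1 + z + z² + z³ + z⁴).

(1 + z + z² + z³ + z⁴) has coefficients 1,1,1,1,1 for degrees 0…4.
(z² + z³ + z⁵ + z⁶) has coefficients 0,0,1,1,0,1,1,0,0,0,0 for degrees 0…10.
Multiplying by (z³ + z⁶) gives running coefficients 0,0,0,0,0,1,1,0,2,2,0 for degrees 0…10.
Finally multiplying by (1 + z + z² + z³ + z⁴), the product of all factors after the first has coefficients 0,0,0,0,0,1,2,2,4,6,5 for degrees 0…10.
[z¹⁰] = 1·5 + 1·6 + 1·4 + 1·2 + 1·2 = 19.

19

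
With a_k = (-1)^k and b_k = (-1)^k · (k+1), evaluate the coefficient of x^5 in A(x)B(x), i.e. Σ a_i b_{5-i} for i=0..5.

-21

Write out a_i and b_{5-i} for i = 0,…,5 and sum the products.
Σ = 1·(-6) − 1·5 + 1·(-4) − 1·3 + 1·(-2) − 1·1 = -21.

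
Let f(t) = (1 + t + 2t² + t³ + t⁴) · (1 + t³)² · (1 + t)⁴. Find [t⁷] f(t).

(1 + t + 2t² + t³ + t⁴) has coefficients 1,1,2,1,1 for degrees 0…4.
(1 + t³)² has coefficients 1,0,0,2,0,0,1,0 for degrees 0…7.
Finally multiplying by (1 + t)⁴, the product of all factors after the first has coefficients 1,4,6,6,9,12,9,6 for degrees 0…7.
[t⁷] = 1·6 + 1·9 + 2·12 + 1·9 + 1·6 = 54.

54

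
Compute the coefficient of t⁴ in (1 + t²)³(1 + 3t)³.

(1 + t²)³ has coefficients 1,0,3,0,3 for degrees 0…4.
(1 + 3t)³ has coefficients 1,9,27,27,0 for degrees 0…4.
[t⁴] = 1·0 + 3·27 + 3·1 = 84.

84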